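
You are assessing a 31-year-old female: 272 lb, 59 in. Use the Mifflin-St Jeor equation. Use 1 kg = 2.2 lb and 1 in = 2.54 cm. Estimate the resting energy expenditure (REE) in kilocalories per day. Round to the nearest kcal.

1857 kilocalories per day

Convert to metric: weight = 272 ÷ 2.2 = 123.6364 kg; height = 59 × 2.54 = 149.86 cm.
Mifflin-St Jeor (female): BMR = 10(123.6364) + 6.25(149.86) − 5(31) − 161 = 1236.3636 + 936.625 − 155 − 161 = 1856.9886 kcal/day.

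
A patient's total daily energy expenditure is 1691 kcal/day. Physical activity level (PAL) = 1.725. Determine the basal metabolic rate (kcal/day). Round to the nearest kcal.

980 kcal/day

BMR = TEE ÷ activity factor = 1691 ÷ 1.725 = 980.2899 kcal/day.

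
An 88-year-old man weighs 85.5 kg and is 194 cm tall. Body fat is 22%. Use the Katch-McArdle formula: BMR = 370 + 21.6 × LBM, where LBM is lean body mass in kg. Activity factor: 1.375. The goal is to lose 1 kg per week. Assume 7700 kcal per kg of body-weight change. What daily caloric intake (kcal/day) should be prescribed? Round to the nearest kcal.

LBM = 85.5 × (1 − 0.22) = 66.69 kg. Katch-McArdle: BMR = 370 + 21.6 × 66.69 = 1810.504 kcal/day.
TEE = 1810.504 × 1.375 = 2489.443 kcal/day.
Required daily deficit = 1 × 7700 ÷ 7 = 1100 kcal/day.
Target intake = 2489.443 − 1100 = 1389.443 kcal/day.

1389 kcal/day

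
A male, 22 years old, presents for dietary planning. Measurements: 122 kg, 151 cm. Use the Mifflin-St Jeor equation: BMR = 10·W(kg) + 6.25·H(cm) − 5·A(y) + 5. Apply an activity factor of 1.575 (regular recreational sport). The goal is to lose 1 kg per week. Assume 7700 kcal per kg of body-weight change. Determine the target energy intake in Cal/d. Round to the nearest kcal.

2143 Cal/d

Mifflin-St Jeor (male): BMR = 10(122) + 6.25(151) − 5(22) + 5 = 1220 + 943.75 − 110 + 5 = 2058.75 kcal/day.
TEE = 2058.75 × 1.575 = 3242.5313 kcal/day.
Required daily deficit = 1 × 7700 ÷ 7 = 1100 kcal/day.
Target intake = 3242.5313 − 1100 = 2142.5313 kcal/day.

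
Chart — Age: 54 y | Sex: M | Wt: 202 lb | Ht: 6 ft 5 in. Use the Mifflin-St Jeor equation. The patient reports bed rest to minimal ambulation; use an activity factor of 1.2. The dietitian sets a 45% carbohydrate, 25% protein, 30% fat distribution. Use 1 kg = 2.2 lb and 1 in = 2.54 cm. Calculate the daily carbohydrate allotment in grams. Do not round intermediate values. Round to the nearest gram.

253 g/day

Convert to metric: weight = 202 ÷ 2.2 = 91.8182 kg; height = (6×12 + 5) × 2.54 = 77 × 2.54 = 195.58 cm.
Mifflin-St Jeor (male): BMR = 10(91.8182) + 6.25(195.58) − 5(54) + 5 = 918.1818 + 1222.375 − 270 + 5 = 1875.5568 kcal/day.
TEE = 1875.5568 × 1.2 = 2250.6682 kcal/day.
Carbohydrate energy = 45% × 2250.6682 = 1012.8007 kcal.
Carbohydrate = 1012.8007 ÷ 4 kcal/g = 253.2002 g.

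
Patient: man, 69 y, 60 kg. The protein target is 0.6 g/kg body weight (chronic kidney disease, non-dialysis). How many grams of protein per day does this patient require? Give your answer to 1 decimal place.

36.0 g/day

Protein = 0.6 g/kg × 60 kg = 36 g/day.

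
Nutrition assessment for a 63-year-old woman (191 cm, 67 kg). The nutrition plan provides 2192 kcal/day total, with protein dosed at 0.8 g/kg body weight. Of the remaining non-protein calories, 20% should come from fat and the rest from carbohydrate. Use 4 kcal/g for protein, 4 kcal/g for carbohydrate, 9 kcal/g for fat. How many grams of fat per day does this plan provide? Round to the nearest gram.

Protein = 0.8 × 67 = 53.6 g → 53.6 × 4 = 214.4 kcal.
Non-protein calories = 2192 − 214.4 = 1977.6 kcal.
Fat: 20% × 1977.6 = 395.52 kcal; carbohydrate: 1582.08 kcal.
Fat: 395.52 kcal ÷ 9 kcal/g = 43.9467 g.

44 g/day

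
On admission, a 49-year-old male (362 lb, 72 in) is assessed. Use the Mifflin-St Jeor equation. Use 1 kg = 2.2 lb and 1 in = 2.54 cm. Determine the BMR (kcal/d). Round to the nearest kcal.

2548 kcal/d

Convert to metric: weight = 362 ÷ 2.2 = 164.5455 kg; height = 72 × 2.54 = 182.88 cm.
Mifflin-St Jeor (male): BMR = 10(164.5455) + 6.25(182.88) − 5(49) + 5 = 1645.4545 + 1143 − 245 + 5 = 2548.4545 kcal/day.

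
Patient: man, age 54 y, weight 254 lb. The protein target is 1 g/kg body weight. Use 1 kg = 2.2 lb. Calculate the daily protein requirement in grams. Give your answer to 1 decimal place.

115.5 g/day

Weight in kg = 254 ÷ 2.2 = 115.4545 kg.
Protein = 1 g/kg × 115.4545 kg = 115.4545 g/day.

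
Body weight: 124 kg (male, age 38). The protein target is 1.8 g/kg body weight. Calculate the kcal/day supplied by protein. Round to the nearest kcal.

Protein = 1.8 g/kg × 124 kg = 223.2 g/day.
Protein energy = 223.2 g × 4 kcal/g = 892.8 kcal/day.

893 kcal/day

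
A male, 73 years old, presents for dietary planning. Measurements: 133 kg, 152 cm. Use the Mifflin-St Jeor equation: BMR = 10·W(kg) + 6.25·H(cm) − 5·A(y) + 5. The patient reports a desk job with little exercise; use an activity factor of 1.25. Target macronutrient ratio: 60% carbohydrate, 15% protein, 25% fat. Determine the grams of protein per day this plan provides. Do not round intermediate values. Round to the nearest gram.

Mifflin-St Jeor (male): BMR = 10(133) + 6.25(152) − 5(73) + 5 = 1330 + 950 − 365 + 5 = 1920 kcal/day.
TEE = 1920 × 1.25 = 2400 kcal/day.
Protein energy = 15% × 2400 = 360 kcal.
Protein = 360 ÷ 4 kcal/g = 90 g.

90 g/day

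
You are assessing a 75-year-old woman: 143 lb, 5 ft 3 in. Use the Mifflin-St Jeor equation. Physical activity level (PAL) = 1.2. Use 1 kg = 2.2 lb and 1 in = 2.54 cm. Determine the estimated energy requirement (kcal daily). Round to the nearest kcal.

Convert to metric: weight = 143 ÷ 2.2 = 65 kg; height = (5×12 + 3) × 2.54 = 63 × 2.54 = 160.02 cm.
Mifflin-St Jeor (female): BMR = 10(65) + 6.25(160.02) − 5(75) − 161 = 650 + 1000.125 − 375 − 161 = 1114.125 kcal/day.
TEE = BMR × activity factor = 1114.125 × 1.2 = 1336.95 kcal/day.

1337 kcal daily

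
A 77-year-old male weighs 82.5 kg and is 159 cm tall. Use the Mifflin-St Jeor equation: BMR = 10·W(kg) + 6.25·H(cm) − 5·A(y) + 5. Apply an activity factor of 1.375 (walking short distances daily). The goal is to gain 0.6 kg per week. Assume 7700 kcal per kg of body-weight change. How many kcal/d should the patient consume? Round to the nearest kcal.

2638 kcal/d

Mifflin-St Jeor (male): BMR = 10(82.5) + 6.25(159) − 5(77) + 5 = 825 + 993.75 − 385 + 5 = 1438.75 kcal/day.
TEE = 1438.75 × 1.375 = 1978.2813 kcal/day.
Required daily surplus = 0.6 × 7700 ÷ 7 = 660 kcal/day.
Target intake = 1978.2813 + 660 = 2638.2813 kcal/day.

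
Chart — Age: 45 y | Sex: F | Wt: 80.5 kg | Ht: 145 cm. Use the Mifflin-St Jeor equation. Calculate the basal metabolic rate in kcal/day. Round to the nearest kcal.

1325 kcal/day

Mifflin-St Jeor (female): BMR = 10(80.5) + 6.25(145) − 5(45) − 161 = 805 + 906.25 − 225 − 161 = 1325.25 kcal/day.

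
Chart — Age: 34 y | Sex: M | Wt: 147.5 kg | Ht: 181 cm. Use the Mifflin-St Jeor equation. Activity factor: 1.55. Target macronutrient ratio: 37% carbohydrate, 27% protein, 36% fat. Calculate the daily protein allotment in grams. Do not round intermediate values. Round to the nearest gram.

Mifflin-St Jeor (male): BMR = 10(147.5) + 6.25(181) − 5(34) + 5 = 1475 + 1131.25 − 170 + 5 = 2441.25 kcal/day.
TEE = 2441.25 × 1.55 = 3783.9375 kcal/day.
Protein energy = 27% × 3783.9375 = 1021.6631 kcal.
Protein = 1021.6631 ÷ 4 kcal/g = 255.4158 g.

255 g/day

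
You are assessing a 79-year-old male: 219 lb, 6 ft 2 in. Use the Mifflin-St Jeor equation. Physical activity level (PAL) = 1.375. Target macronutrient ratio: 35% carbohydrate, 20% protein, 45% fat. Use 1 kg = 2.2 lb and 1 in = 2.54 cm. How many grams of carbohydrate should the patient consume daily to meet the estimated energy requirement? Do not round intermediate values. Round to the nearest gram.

Convert to metric: weight = 219 ÷ 2.2 = 99.5455 kg; height = (6×12 + 2) × 2.54 = 74 × 2.54 = 187.96 cm.
Mifflin-St Jeor (male): BMR = 10(99.5455) + 6.25(187.96) − 5(79) + 5 = 995.4545 + 1174.75 − 395 + 5 = 1780.2045 kcal/day.
TEE = 1780.2045 × 1.375 = 2447.7813 kcal/day.
Carbohydrate energy = 35% × 2447.7813 = 856.7234 kcal.
Carbohydrate = 856.7234 ÷ 4 kcal/g = 214.1809 g.

214 g/day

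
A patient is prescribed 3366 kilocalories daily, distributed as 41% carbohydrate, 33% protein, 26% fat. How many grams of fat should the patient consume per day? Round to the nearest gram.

Fat energy = 26% × 3366 = 875.16 kcal.
At 9 kcal/g: 875.16 ÷ 9 = 97.24 g.

97 g/day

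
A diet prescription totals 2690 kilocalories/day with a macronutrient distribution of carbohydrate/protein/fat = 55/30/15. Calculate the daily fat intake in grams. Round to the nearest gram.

Fat energy = 15% × 2690 = 403.5 kcal.
At 9 kcal/g: 403.5 ÷ 9 = 44.8333 g.

45 g/day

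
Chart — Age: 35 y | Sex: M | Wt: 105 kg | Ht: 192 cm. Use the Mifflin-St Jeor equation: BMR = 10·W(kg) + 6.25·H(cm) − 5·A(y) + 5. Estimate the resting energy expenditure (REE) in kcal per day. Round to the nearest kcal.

2080 kcal per day

Mifflin-St Jeor (male): BMR = 10(105) + 6.25(192) − 5(35) + 5 = 1050 + 1200 − 175 + 5 = 2080 kcal/day.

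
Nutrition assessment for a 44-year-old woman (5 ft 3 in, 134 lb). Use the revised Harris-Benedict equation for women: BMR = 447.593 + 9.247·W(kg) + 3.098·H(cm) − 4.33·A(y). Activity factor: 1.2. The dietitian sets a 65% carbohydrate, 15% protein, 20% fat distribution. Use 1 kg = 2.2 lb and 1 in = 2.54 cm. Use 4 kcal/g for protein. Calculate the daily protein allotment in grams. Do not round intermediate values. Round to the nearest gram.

59 g/day

Convert to metric: weight = 134 ÷ 2.2 = 60.9091 kg; height = (5×12 + 3) × 2.54 = 63 × 2.54 = 160.02 cm.
Harris-Benedict: BMR = 447.593 + 9.247(60.9091) + 3.098(160.02) − 4.33(44) = 1316.0413 kcal/day.
TEE = 1316.0413 × 1.2 = 1579.2496 kcal/day.
Protein energy = 15% × 1579.2496 = 236.8874 kcal.
Protein = 236.8874 ÷ 4 kcal/g = 59.2219 g.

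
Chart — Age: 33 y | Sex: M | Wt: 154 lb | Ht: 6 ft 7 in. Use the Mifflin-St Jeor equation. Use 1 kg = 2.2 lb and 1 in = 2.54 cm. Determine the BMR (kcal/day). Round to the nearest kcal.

1794 kcal/day

Convert to metric: weight = 154 ÷ 2.2 = 70 kg; height = (6×12 + 7) × 2.54 = 79 × 2.54 = 200.66 cm.
Mifflin-St Jeor (male): BMR = 10(70) + 6.25(200.66) − 5(33) + 5 = 700 + 1254.125 − 165 + 5 = 1794.125 kcal/day.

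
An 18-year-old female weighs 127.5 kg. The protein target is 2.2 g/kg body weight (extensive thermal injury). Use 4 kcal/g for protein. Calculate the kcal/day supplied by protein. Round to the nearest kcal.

1122 kcal/day

Protein = 2.2 g/kg × 127.5 kg = 280.5 g/day.
Protein energy = 280.5 g × 4 kcal/g = 1122 kcal/day.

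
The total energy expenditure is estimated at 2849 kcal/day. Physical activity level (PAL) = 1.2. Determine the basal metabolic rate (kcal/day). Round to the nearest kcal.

BMR = TEE ÷ activity factor = 2849 ÷ 1.2 = 2374.1667 kcal/day.

2374 kcal/day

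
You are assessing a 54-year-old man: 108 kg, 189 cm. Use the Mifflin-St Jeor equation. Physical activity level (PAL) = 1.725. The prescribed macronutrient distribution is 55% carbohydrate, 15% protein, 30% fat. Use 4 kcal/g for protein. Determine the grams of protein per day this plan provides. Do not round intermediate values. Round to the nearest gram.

129 g/day

Mifflin-St Jeor (male): BMR = 10(108) + 6.25(189) − 5(54) + 5 = 1080 + 1181.25 − 270 + 5 = 1996.25 kcal/day.
TEE = 1996.25 × 1.725 = 3443.5313 kcal/day.
Protein energy = 15% × 3443.5313 = 516.5297 kcal.
Protein = 516.5297 ÷ 4 kcal/g = 129.1324 g.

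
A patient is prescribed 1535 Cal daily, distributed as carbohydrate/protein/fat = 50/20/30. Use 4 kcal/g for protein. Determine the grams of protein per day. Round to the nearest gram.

Protein energy = 20% × 1535 = 307 kcal.
At 4 kcal/g: 307 ÷ 4 = 76.75 g.

77 g/day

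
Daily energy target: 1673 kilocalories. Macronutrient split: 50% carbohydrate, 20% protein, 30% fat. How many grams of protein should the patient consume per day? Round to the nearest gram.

84 g/day

Protein energy = 20% × 1673 = 334.6 kcal.
At 4 kcal/g: 334.6 ÷ 4 = 83.65 g.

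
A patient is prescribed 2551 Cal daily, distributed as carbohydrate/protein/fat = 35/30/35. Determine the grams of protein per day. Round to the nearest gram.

191 g/day

Protein energy = 30% × 2551 = 765.3 kcal.
At 4 kcal/g: 765.3 ÷ 4 = 191.325 g.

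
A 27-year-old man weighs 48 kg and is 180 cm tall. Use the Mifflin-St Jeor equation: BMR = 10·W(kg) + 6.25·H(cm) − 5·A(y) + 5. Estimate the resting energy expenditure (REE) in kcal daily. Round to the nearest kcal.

1475 kcal daily

Mifflin-St Jeor (male): BMR = 10(48) + 6.25(180) − 5(27) + 5 = 480 + 1125 − 135 + 5 = 1475 kcal/day.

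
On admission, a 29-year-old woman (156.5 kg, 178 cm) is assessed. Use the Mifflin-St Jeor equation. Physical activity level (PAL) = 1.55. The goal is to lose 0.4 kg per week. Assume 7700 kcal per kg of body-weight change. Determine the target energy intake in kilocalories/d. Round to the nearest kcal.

Mifflin-St Jeor (female): BMR = 10(156.5) + 6.25(178) − 5(29) − 161 = 1565 + 1112.5 − 145 − 161 = 2371.5 kcal/day.
TEE = 2371.5 × 1.55 = 3675.825 kcal/day.
Required daily deficit = 0.4 × 7700 ÷ 7 = 440 kcal/day.
Target intake = 3675.825 − 440 = 3235.825 kcal/day.

3236 kilocalories/d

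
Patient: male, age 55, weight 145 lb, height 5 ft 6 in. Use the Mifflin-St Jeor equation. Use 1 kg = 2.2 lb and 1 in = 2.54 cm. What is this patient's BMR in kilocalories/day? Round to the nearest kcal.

1437 kilocalories/day

Convert to metric: weight = 145 ÷ 2.2 = 65.9091 kg; height = (5×12 + 6) × 2.54 = 66 × 2.54 = 167.64 cm.
Mifflin-St Jeor (male): BMR = 10(65.9091) + 6.25(167.64) − 5(55) + 5 = 659.0909 + 1047.75 − 275 + 5 = 1436.8409 kcal/day.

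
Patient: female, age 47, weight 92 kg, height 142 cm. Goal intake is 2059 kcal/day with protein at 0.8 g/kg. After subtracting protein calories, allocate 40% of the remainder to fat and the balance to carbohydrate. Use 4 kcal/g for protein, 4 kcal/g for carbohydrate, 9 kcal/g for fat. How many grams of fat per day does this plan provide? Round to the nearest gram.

78 g/day

Protein = 0.8 × 92 = 73.6 g → 73.6 × 4 = 294.4 kcal.
Non-protein calories = 2059 − 294.4 = 1764.6 kcal.
Fat: 40% × 1764.6 = 705.84 kcal; carbohydrate: 1058.76 kcal.
Fat: 705.84 kcal ÷ 9 kcal/g = 78.4267 g.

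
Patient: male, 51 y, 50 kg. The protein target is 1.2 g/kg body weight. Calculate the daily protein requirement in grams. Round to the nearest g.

60 g/day

Protein = 1.2 g/kg × 50 kg = 60 g/day.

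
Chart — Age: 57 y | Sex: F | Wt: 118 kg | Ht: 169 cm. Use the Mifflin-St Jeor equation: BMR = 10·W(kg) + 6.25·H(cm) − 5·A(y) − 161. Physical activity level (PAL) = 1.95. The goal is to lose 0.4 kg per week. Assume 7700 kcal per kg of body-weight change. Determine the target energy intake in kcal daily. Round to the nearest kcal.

3051 kcal daily

Mifflin-St Jeor (female): BMR = 10(118) + 6.25(169) − 5(57) − 161 = 1180 + 1056.25 − 285 − 161 = 1790.25 kcal/day.
TEE = 1790.25 × 1.95 = 3490.9875 kcal/day.
Required daily deficit = 0.4 × 7700 ÷ 7 = 440 kcal/day.
Target intake = 3490.9875 − 440 = 3050.9875 kcal/day.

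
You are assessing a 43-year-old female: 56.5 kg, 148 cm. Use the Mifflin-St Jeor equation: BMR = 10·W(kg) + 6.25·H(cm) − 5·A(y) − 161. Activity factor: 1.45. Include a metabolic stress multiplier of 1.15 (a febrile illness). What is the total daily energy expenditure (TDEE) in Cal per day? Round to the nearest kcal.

Mifflin-St Jeor (female): BMR = 10(56.5) + 6.25(148) − 5(43) − 161 = 565 + 925 − 215 − 161 = 1114 kcal/day.
TEE = BMR × activity factor = 1114 × 1.45 = 1615.3 kcal/day.
Apply stress factor: 1615.3 × 1.15 = 1857.595 kcal/day.

1858 Cal per day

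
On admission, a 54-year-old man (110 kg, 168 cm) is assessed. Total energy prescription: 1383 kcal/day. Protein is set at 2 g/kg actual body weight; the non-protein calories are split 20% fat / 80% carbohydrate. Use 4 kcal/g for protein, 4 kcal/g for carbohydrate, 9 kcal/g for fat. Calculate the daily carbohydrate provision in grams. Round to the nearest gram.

Protein = 2 × 110 = 220 g → 220 × 4 = 880 kcal.
Non-protein calories = 1383 − 880 = 503 kcal.
Fat: 20% × 503 = 100.6 kcal; carbohydrate: 402.4 kcal.
Carbohydrate: 402.4 kcal ÷ 4 kcal/g = 100.6 g.

101 g/day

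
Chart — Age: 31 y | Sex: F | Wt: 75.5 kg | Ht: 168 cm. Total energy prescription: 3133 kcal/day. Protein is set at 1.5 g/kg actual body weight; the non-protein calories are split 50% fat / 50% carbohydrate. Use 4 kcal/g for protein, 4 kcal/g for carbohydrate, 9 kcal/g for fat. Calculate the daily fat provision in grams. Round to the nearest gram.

Protein = 1.5 × 75.5 = 113.25 g → 113.25 × 4 = 453 kcal.
Non-protein calories = 3133 − 453 = 2680 kcal.
Fat: 50% × 2680 = 1340 kcal; carbohydrate: 1340 kcal.
Fat: 1340 kcal ÷ 9 kcal/g = 148.8889 g.

149 g/day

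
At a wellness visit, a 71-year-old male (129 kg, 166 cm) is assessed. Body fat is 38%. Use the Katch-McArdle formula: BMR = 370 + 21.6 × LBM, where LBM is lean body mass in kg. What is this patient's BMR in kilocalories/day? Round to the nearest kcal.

LBM = 129 × (1 − 0.38) = 79.98 kg. Katch-McArdle: BMR = 370 + 21.6 × 79.98 = 2097.568 kcal/day.

2098 kilocalories/day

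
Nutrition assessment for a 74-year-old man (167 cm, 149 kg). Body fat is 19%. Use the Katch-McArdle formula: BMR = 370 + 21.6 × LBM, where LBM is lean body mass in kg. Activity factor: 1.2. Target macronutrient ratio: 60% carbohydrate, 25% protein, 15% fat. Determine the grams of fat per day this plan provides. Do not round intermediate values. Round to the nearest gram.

60 g/day

LBM = 149 × (1 − 0.19) = 120.69 kg. Katch-McArdle: BMR = 370 + 21.6 × 120.69 = 2976.904 kcal/day.
TEE = 2976.904 × 1.2 = 3572.2848 kcal/day.
Fat energy = 15% × 3572.2848 = 535.8427 kcal.
Fat = 535.8427 ÷ 9 kcal/g = 59.5381 g.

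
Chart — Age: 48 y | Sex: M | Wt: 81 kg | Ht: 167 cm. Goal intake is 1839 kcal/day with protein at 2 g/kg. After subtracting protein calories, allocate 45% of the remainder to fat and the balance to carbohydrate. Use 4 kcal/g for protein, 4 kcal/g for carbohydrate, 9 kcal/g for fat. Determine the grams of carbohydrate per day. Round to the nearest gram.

Protein = 2 × 81 = 162 g → 162 × 4 = 648 kcal.
Non-protein calories = 1839 − 648 = 1191 kcal.
Fat: 45% × 1191 = 535.95 kcal; carbohydrate: 655.05 kcal.
Carbohydrate: 655.05 kcal ÷ 4 kcal/g = 163.7625 g.

164 g/day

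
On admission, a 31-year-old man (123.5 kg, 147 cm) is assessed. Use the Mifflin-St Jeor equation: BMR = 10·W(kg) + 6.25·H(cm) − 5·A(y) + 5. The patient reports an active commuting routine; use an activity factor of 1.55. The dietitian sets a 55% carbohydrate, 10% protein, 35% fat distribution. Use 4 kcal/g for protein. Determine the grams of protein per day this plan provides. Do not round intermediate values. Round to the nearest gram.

Mifflin-St Jeor (male): BMR = 10(123.5) + 6.25(147) − 5(31) + 5 = 1235 + 918.75 − 155 + 5 = 2003.75 kcal/day.
TEE = 2003.75 × 1.55 = 3105.8125 kcal/day.
Protein energy = 10% × 3105.8125 = 310.5813 kcal.
Protein = 310.5813 ÷ 4 kcal/g = 77.6453 g.

78 g/day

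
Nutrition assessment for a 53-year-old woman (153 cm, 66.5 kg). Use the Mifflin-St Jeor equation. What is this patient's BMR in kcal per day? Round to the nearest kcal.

1195 kcal per day

Mifflin-St Jeor (female): BMR = 10(66.5) + 6.25(153) − 5(53) − 161 = 665 + 956.25 − 265 − 161 = 1195.25 kcal/day.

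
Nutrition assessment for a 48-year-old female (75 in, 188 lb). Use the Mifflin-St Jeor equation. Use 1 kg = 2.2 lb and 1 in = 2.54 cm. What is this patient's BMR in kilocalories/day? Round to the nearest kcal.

1644 kilocalories/day

Convert to metric: weight = 188 ÷ 2.2 = 85.4545 kg; height = 75 × 2.54 = 190.5 cm.
Mifflin-St Jeor (female): BMR = 10(85.4545) + 6.25(190.5) − 5(48) − 161 = 854.5455 + 1190.625 − 240 − 161 = 1644.1705 kcal/day.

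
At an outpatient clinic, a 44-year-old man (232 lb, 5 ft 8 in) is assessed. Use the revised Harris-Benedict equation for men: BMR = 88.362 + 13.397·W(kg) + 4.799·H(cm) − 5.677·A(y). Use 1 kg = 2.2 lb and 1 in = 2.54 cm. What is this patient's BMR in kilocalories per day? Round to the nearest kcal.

2080 kilocalories per day

Convert to metric: weight = 232 ÷ 2.2 = 105.4545 kg; height = (5×12 + 8) × 2.54 = 68 × 2.54 = 172.72 cm.
Harris-Benedict: BMR = 88.362 + 13.397(105.4545) + 4.799(172.72) − 5.677(44) = 2080.2318 kcal/day.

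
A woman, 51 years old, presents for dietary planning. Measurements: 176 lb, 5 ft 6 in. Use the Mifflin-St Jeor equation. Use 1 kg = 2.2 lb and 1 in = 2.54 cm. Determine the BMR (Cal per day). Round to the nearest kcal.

1432 Cal per day

Convert to metric: weight = 176 ÷ 2.2 = 80 kg; height = (5×12 + 6) × 2.54 = 66 × 2.54 = 167.64 cm.
Mifflin-St Jeor (female): BMR = 10(80) + 6.25(167.64) − 5(51) − 161 = 800 + 1047.75 − 255 − 161 = 1431.75 kcal/day.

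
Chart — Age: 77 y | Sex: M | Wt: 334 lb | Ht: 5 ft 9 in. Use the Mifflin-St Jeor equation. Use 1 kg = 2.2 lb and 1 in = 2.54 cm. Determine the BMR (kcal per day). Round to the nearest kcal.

2234 kcal per day

Convert to metric: weight = 334 ÷ 2.2 = 151.8182 kg; height = (5×12 + 9) × 2.54 = 69 × 2.54 = 175.26 cm.
Mifflin-St Jeor (male): BMR = 10(151.8182) + 6.25(175.26) − 5(77) + 5 = 1518.1818 + 1095.375 − 385 + 5 = 2233.5568 kcal/day.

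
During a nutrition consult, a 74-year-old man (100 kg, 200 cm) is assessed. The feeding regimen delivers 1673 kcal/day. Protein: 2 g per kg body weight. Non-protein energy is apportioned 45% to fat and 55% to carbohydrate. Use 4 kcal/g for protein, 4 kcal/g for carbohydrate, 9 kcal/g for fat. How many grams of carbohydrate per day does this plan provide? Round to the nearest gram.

Protein = 2 × 100 = 200 g → 200 × 4 = 800 kcal.
Non-protein calories = 1673 − 800 = 873 kcal.
Fat: 45% × 873 = 392.85 kcal; carbohydrate: 480.15 kcal.
Carbohydrate: 480.15 kcal ÷ 4 kcal/g = 120.0375 g.

120 g/day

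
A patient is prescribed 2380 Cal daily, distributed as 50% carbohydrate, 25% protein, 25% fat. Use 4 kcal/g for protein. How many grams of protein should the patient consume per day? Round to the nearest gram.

149 g/day

Protein energy = 25% × 2380 = 595 kcal.
At 4 kcal/g: 595 ÷ 4 = 148.75 g.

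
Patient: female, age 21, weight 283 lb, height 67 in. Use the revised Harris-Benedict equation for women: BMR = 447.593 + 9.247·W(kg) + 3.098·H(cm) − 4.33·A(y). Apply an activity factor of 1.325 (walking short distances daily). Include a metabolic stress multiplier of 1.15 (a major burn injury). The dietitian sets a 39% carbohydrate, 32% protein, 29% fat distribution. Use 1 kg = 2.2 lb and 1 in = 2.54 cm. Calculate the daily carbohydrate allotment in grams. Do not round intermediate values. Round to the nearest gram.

Convert to metric: weight = 283 ÷ 2.2 = 128.6364 kg; height = 67 × 2.54 = 170.18 cm.
Harris-Benedict: BMR = 447.593 + 9.247(128.6364) + 3.098(170.18) − 4.33(21) = 2073.3811 kcal/day.
TEE = 2073.3811 × 1.325 = 2747.23 kcal/day.
With stress factor 1.15: 2747.23 × 1.15 = 3159.3144 kcal/day.
Carbohydrate energy = 39% × 3159.3144 = 1232.1326 kcal.
Carbohydrate = 1232.1326 ÷ 4 kcal/g = 308.0332 g.

308 g/day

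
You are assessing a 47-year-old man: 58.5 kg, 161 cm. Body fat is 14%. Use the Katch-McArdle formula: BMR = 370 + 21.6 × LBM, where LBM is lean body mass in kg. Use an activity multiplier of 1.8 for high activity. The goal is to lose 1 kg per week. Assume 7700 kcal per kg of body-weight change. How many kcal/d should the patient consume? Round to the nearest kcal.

LBM = 58.5 × (1 − 0.14) = 50.31 kg. Katch-McArdle: BMR = 370 + 21.6 × 50.31 = 1456.696 kcal/day.
TEE = 1456.696 × 1.8 = 2622.0528 kcal/day.
Required daily deficit = 1 × 7700 ÷ 7 = 1100 kcal/day.
Target intake = 2622.0528 − 1100 = 1522.0528 kcal/day.

1522 kcal/d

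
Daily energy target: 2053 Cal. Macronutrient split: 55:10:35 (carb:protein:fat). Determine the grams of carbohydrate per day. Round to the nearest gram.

Carbohydrate energy = 55% × 2053 = 1129.15 kcal.
At 4 kcal/g: 1129.15 ÷ 4 = 282.2875 g.

282 g/day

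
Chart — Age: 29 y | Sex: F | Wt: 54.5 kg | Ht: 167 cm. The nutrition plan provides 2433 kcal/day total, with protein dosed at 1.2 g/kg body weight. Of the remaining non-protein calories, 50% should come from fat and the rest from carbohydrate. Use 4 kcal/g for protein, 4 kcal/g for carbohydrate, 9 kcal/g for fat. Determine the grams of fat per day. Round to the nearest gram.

Protein = 1.2 × 54.5 = 65.4 g → 65.4 × 4 = 261.6 kcal.
Non-protein calories = 2433 − 261.6 = 2171.4 kcal.
Fat: 50% × 2171.4 = 1085.7 kcal; carbohydrate: 1085.7 kcal.
Fat: 1085.7 kcal ÷ 9 kcal/g = 120.6333 g.

121 g/day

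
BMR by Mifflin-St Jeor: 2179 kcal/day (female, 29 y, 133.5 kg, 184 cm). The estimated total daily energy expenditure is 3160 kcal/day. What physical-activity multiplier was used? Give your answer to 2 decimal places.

Activity factor = TEE ÷ BMR = 3160 ÷ 2179 = 1.45.

1.45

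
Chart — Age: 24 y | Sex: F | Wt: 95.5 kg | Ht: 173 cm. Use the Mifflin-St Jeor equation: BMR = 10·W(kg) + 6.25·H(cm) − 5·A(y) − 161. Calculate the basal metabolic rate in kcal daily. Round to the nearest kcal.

1755 kcal daily

Mifflin-St Jeor (female): BMR = 10(95.5) + 6.25(173) − 5(24) − 161 = 955 + 1081.25 − 120 − 161 = 1755.25 kcal/day.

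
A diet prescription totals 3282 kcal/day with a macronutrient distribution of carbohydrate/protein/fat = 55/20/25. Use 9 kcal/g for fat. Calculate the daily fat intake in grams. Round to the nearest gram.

91 g/day

Fat energy = 25% × 3282 = 820.5 kcal.
At 9 kcal/g: 820.5 ÷ 9 = 91.1667 g.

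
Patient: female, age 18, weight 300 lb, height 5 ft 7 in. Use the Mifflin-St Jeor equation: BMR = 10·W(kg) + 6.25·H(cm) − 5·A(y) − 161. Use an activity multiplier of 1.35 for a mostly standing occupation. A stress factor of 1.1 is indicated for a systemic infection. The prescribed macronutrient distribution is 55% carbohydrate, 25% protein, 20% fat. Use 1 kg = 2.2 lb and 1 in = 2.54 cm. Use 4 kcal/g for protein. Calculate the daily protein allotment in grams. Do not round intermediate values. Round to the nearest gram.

202 g/day

Convert to metric: weight = 300 ÷ 2.2 = 136.3636 kg; height = (5×12 + 7) × 2.54 = 67 × 2.54 = 170.18 cm.
Mifflin-St Jeor (female): BMR = 10(136.3636) + 6.25(170.18) − 5(18) − 161 = 1363.6364 + 1063.625 − 90 − 161 = 2176.2614 kcal/day.
TEE = 2176.2614 × 1.35 = 2937.9528 kcal/day.
With stress factor 1.1: 2937.9528 × 1.1 = 3231.7481 kcal/day.
Protein energy = 25% × 3231.7481 = 807.937 kcal.
Protein = 807.937 ÷ 4 kcal/g = 201.9843 g.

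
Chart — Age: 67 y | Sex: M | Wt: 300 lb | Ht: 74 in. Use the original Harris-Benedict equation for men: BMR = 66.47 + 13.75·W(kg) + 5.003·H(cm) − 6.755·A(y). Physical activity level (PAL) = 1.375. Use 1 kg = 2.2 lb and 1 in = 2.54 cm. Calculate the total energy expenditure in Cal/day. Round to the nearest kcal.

Convert to metric: weight = 300 ÷ 2.2 = 136.3636 kg; height = 74 × 2.54 = 187.96 cm.
Harris-Benedict: BMR = 66.47 + 13.75(136.3636) + 5.003(187.96) − 6.755(67) = 2429.2489 kcal/day.
TEE = BMR × activity factor = 2429.2489 × 1.375 = 3340.2172 kcal/day.

3340 Cal/day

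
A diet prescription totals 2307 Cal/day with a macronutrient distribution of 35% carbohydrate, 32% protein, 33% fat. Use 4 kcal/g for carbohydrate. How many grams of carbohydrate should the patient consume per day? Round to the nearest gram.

202 g/day

Carbohydrate energy = 35% × 2307 = 807.45 kcal.
At 4 kcal/g: 807.45 ÷ 4 = 201.8625 g.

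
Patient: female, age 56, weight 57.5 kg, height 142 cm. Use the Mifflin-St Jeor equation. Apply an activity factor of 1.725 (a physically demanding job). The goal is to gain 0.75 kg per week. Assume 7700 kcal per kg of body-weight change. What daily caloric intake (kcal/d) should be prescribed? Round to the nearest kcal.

2587 kcal/d

Mifflin-St Jeor (female): BMR = 10(57.5) + 6.25(142) − 5(56) − 161 = 575 + 887.5 − 280 − 161 = 1021.5 kcal/day.
TEE = 1021.5 × 1.725 = 1762.0875 kcal/day.
Required daily surplus = 0.75 × 7700 ÷ 7 = 825 kcal/day.
Target intake = 1762.0875 + 825 = 2587.0875 kcal/day.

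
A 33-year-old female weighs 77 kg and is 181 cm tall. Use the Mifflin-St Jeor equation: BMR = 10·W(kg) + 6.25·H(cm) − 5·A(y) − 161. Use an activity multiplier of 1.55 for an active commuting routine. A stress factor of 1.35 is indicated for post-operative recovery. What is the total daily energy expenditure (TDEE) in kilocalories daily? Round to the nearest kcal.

3296 kilocalories daily

Mifflin-St Jeor (female): BMR = 10(77) + 6.25(181) − 5(33) − 161 = 770 + 1131.25 − 165 − 161 = 1575.25 kcal/day.
TEE = BMR × activity factor = 1575.25 × 1.55 = 2441.6375 kcal/day.
Apply stress factor: 2441.6375 × 1.35 = 3296.2106 kcal/day.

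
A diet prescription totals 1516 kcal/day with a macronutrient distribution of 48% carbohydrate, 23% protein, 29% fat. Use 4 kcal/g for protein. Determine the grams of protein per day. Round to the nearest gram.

87 g/day

Protein energy = 23% × 1516 = 348.68 kcal.
At 4 kcal/g: 348.68 ÷ 4 = 87.17 g.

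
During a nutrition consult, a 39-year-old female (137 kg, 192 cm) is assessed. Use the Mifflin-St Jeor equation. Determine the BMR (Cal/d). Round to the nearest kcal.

2214 Cal/d

Mifflin-St Jeor (female): BMR = 10(137) + 6.25(192) − 5(39) − 161 = 1370 + 1200 − 195 − 161 = 2214 kcal/day.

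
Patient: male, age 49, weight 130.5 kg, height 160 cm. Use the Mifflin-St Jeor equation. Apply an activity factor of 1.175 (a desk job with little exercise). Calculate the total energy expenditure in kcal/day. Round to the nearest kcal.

Mifflin-St Jeor (male): BMR = 10(130.5) + 6.25(160) − 5(49) + 5 = 1305 + 1000 − 245 + 5 = 2065 kcal/day.
TEE = BMR × activity factor = 2065 × 1.175 = 2426.375 kcal/day.

2426 kcal/day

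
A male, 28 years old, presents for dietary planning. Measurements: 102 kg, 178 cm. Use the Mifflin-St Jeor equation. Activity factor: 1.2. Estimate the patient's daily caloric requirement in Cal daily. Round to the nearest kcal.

2397 Cal daily

Mifflin-St Jeor (male): BMR = 10(102) + 6.25(178) − 5(28) + 5 = 1020 + 1112.5 − 140 + 5 = 1997.5 kcal/day.
TEE = BMR × activity factor = 1997.5 × 1.2 = 2397 kcal/day.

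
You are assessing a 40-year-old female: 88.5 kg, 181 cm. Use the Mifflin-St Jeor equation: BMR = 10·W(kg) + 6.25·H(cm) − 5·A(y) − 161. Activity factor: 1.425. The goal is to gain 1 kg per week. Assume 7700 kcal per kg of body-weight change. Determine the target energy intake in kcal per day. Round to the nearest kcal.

3459 kcal per day

Mifflin-St Jeor (female): BMR = 10(88.5) + 6.25(181) − 5(40) − 161 = 885 + 1131.25 − 200 − 161 = 1655.25 kcal/day.
TEE = 1655.25 × 1.425 = 2358.7313 kcal/day.
Required daily surplus = 1 × 7700 ÷ 7 = 1100 kcal/day.
Target intake = 2358.7313 + 1100 = 3458.7313 kcal/day.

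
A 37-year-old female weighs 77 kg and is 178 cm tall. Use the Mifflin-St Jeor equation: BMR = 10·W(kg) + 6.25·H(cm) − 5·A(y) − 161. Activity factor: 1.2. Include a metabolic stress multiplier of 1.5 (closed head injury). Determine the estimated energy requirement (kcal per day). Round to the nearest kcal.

2766 kcal per day

Mifflin-St Jeor (female): BMR = 10(77) + 6.25(178) − 5(37) − 161 = 770 + 1112.5 − 185 − 161 = 1536.5 kcal/day.
TEE = BMR × activity factor = 1536.5 × 1.2 = 1843.8 kcal/day.
Apply stress factor: 1843.8 × 1.5 = 2765.7 kcal/day.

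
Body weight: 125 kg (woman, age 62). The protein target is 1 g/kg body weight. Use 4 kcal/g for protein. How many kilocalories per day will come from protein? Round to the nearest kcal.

500 kcal/day

Protein = 1 g/kg × 125 kg = 125 g/day.
Protein energy = 125 g × 4 kcal/g = 500 kcal/day.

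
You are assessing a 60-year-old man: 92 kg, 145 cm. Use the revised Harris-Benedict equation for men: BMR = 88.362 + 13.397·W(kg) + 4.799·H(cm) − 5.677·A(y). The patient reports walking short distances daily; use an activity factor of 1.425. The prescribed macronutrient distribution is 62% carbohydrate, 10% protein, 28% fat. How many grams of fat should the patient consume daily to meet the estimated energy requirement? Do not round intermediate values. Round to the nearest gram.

74 g/day

Harris-Benedict: BMR = 88.362 + 13.397(92) + 4.799(145) − 5.677(60) = 1676.121 kcal/day.
TEE = 1676.121 × 1.425 = 2388.4724 kcal/day.
Fat energy = 28% × 2388.4724 = 668.7723 kcal.
Fat = 668.7723 ÷ 9 kcal/g = 74.308 g.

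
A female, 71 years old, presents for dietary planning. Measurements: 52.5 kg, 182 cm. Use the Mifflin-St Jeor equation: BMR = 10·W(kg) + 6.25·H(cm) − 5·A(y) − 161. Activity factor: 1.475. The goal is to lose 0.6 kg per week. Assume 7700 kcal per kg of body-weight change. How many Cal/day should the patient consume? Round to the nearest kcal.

1031 Cal/day

Mifflin-St Jeor (female): BMR = 10(52.5) + 6.25(182) − 5(71) − 161 = 525 + 1137.5 − 355 − 161 = 1146.5 kcal/day.
TEE = 1146.5 × 1.475 = 1691.0875 kcal/day.
Required daily deficit = 0.6 × 7700 ÷ 7 = 660 kcal/day.
Target intake = 1691.0875 − 660 = 1031.0875 kcal/day.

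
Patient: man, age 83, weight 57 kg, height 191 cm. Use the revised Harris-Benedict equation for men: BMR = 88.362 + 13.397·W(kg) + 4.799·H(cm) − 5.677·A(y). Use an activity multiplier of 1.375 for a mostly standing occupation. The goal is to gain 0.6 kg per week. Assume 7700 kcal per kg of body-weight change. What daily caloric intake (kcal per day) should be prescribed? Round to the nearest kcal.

2444 kcal per day

Harris-Benedict: BMR = 88.362 + 13.397(57) + 4.799(191) − 5.677(83) = 1297.409 kcal/day.
TEE = 1297.409 × 1.375 = 1783.9374 kcal/day.
Required daily surplus = 0.6 × 7700 ÷ 7 = 660 kcal/day.
Target intake = 1783.9374 + 660 = 2443.9374 kcal/day.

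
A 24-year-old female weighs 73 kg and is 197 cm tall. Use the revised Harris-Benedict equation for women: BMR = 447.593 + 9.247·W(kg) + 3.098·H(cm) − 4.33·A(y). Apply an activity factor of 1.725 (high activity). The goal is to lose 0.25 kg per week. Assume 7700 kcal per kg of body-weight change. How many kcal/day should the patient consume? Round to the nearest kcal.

Harris-Benedict: BMR = 447.593 + 9.247(73) + 3.098(197) − 4.33(24) = 1629.01 kcal/day.
TEE = 1629.01 × 1.725 = 2810.0423 kcal/day.
Required daily deficit = 0.25 × 7700 ÷ 7 = 275 kcal/day.
Target intake = 2810.0423 − 275 = 2535.0423 kcal/day.

2535 kcal/day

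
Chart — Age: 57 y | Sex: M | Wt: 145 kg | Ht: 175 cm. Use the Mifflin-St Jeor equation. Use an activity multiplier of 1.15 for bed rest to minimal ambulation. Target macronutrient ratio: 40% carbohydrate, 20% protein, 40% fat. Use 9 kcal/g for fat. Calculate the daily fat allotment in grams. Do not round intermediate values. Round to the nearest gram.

116 g/day

Mifflin-St Jeor (male): BMR = 10(145) + 6.25(175) − 5(57) + 5 = 1450 + 1093.75 − 285 + 5 = 2263.75 kcal/day.
TEE = 2263.75 × 1.15 = 2603.3125 kcal/day.
Fat energy = 40% × 2603.3125 = 1041.325 kcal.
Fat = 1041.325 ÷ 9 kcal/g = 115.7028 g.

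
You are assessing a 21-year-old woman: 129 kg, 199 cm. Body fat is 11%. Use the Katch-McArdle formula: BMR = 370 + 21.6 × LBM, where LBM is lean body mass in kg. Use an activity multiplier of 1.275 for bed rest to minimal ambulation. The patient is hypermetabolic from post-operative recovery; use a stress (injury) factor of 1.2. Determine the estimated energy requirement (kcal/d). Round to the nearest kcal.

LBM = 129 × (1 − 0.11) = 114.81 kg. Katch-McArdle: BMR = 370 + 21.6 × 114.81 = 2849.896 kcal/day.
TEE = BMR × activity factor = 2849.896 × 1.275 = 3633.6174 kcal/day.
Apply stress factor: 3633.6174 × 1.2 = 4360.3409 kcal/day.

4360 kcal/d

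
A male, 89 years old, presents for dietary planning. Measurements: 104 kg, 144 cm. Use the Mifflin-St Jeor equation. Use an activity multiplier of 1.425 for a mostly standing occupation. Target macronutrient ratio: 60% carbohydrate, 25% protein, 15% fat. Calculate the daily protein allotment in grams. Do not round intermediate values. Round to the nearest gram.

Mifflin-St Jeor (male): BMR = 10(104) + 6.25(144) − 5(89) + 5 = 1040 + 900 − 445 + 5 = 1500 kcal/day.
TEE = 1500 × 1.425 = 2137.5 kcal/day.
Protein energy = 25% × 2137.5 = 534.375 kcal.
Protein = 534.375 ÷ 4 kcal/g = 133.5938 g.

134 g/day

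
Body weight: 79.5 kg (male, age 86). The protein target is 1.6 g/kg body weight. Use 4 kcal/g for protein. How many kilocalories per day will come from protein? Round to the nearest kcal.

Protein = 1.6 g/kg × 79.5 kg = 127.2 g/day.
Protein energy = 127.2 g × 4 kcal/g = 508.8 kcal/day.

509 kcal/day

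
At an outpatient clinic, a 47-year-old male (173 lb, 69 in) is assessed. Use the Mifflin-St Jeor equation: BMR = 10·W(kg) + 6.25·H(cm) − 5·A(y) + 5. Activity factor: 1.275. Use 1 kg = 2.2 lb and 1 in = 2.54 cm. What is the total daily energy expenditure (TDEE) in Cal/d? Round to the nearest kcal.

Convert to metric: weight = 173 ÷ 2.2 = 78.6364 kg; height = 69 × 2.54 = 175.26 cm.
Mifflin-St Jeor (male): BMR = 10(78.6364) + 6.25(175.26) − 5(47) + 5 = 786.3636 + 1095.375 − 235 + 5 = 1651.7386 kcal/day.
TEE = BMR × activity factor = 1651.7386 × 1.275 = 2105.9668 kcal/day.

2106 Cal/d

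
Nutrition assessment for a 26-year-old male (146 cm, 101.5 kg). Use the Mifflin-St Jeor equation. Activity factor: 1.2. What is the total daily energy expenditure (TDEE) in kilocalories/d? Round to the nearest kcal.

Mifflin-St Jeor (male): BMR = 10(101.5) + 6.25(146) − 5(26) + 5 = 1015 + 912.5 − 130 + 5 = 1802.5 kcal/day.
TEE = BMR × activity factor = 1802.5 × 1.2 = 2163 kcal/day.

2163 kilocalories/d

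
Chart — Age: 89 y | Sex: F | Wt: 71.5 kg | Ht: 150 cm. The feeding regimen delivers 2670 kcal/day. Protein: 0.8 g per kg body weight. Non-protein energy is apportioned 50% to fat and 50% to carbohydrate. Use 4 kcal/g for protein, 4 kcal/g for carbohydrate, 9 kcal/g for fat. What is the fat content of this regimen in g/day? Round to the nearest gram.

136 g/day

Protein = 0.8 × 71.5 = 57.2 g → 57.2 × 4 = 228.8 kcal.
Non-protein calories = 2670 − 228.8 = 2441.2 kcal.
Fat: 50% × 2441.2 = 1220.6 kcal; carbohydrate: 1220.6 kcal.
Fat: 1220.6 kcal ÷ 9 kcal/g = 135.6222 g.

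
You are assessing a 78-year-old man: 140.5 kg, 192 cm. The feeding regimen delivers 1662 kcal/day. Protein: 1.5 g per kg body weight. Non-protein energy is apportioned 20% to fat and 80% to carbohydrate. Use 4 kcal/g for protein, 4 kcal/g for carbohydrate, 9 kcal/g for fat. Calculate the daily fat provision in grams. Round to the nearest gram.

18 g/day

Protein = 1.5 × 140.5 = 210.75 g → 210.75 × 4 = 843 kcal.
Non-protein calories = 1662 − 843 = 819 kcal.
Fat: 20% × 819 = 163.8 kcal; carbohydrate: 655.2 kcal.
Fat: 163.8 kcal ÷ 9 kcal/g = 18.2 g.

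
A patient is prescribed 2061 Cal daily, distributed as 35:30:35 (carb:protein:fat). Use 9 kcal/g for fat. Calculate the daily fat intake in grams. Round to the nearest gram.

80 g/day

Fat energy = 35% × 2061 = 721.35 kcal.
At 9 kcal/g: 721.35 ÷ 9 = 80.15 g.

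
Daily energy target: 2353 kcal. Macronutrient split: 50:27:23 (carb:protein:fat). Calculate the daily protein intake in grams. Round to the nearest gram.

Protein energy = 27% × 2353 = 635.31 kcal.
At 4 kcal/g: 635.31 ÷ 4 = 158.8275 g.

159 g/day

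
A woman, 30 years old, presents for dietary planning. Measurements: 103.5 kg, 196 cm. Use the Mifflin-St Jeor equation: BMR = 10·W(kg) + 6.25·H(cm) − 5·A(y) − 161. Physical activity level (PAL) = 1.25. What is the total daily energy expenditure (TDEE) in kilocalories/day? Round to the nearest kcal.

2436 kilocalories/day

Mifflin-St Jeor (female): BMR = 10(103.5) + 6.25(196) − 5(30) − 161 = 1035 + 1225 − 150 − 161 = 1949 kcal/day.
TEE = BMR × activity factor = 1949 × 1.25 = 2436.25 kcal/day.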